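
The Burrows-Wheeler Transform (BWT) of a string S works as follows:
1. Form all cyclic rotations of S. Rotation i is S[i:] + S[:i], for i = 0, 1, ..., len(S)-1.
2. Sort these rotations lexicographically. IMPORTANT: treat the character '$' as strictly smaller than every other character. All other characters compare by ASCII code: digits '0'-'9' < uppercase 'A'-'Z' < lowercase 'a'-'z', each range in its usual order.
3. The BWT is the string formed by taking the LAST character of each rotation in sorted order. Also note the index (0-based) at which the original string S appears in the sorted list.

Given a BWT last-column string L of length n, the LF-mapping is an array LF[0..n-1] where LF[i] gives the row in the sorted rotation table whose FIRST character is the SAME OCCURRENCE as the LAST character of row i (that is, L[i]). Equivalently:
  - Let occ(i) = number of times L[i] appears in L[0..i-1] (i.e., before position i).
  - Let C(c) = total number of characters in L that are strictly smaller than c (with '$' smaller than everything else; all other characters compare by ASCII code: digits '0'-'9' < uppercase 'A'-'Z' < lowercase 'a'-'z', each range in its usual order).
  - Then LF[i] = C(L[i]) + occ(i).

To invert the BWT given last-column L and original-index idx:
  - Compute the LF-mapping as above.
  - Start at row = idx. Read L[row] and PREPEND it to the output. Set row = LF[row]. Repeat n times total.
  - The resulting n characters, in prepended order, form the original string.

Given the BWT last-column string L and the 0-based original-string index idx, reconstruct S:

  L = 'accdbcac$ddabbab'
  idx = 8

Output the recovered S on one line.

LF mapping: 1 9 10 13 5 11 2 12 0 14 15 3 6 7 4 8
Walk LF starting at row 8, prepending L[row]:
  step 1: row=8, L[8]='$', prepend. Next row=LF[8]=0
  step 2: row=0, L[0]='a', prepend. Next row=LF[0]=1
  step 3: row=1, L[1]='c', prepend. Next row=LF[1]=9
  step 4: row=9, L[9]='d', prepend. Next row=LF[9]=14
  step 5: row=14, L[14]='a', prepend. Next row=LF[14]=4
  step 6: row=4, L[4]='b', prepend. Next row=LF[4]=5
  step 7: row=5, L[5]='c', prepend. Next row=LF[5]=11
  step 8: row=11, L[11]='a', prepend. Next row=LF[11]=3
  step 9: row=3, L[3]='d', prepend. Next row=LF[3]=13
  step 10: row=13, L[13]='b', prepend. Next row=LF[13]=7
  step 11: row=7, L[7]='c', prepend. Next row=LF[7]=12
  step 12: row=12, L[12]='b', prepend. Next row=LF[12]=6
  step 13: row=6, L[6]='a', prepend. Next row=LF[6]=2
  step 14: row=2, L[2]='c', prepend. Next row=LF[2]=10
  step 15: row=10, L[10]='d', prepend. Next row=LF[10]=15
  step 16: row=15, L[15]='b', prepend. Next row=LF[15]=8
Reversed output: bdcabcbdacbadca$

Answer: bdcabcbdacbadca$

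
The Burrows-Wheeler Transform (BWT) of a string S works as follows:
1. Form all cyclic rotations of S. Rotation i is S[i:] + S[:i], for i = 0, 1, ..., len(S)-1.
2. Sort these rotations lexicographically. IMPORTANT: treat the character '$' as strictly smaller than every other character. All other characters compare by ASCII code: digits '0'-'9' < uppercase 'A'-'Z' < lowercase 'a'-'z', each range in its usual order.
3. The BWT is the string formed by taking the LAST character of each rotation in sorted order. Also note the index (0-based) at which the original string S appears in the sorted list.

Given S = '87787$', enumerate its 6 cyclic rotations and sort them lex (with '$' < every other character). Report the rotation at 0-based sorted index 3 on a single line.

All 6 rotations (rotation i = S[i:]+S[:i]):
  rot[0] = 87787$
  rot[1] = 7787$8
  rot[2] = 787$87
  rot[3] = 87$877
  rot[4] = 7$8778
  rot[5] = $87787
Sorted (with $ < everything):
  sorted[0] = $87787
  sorted[1] = 7$8778
  sorted[2] = 7787$8
  sorted[3] = 787$87
  sorted[4] = 87$877
  sorted[5] = 87787$
sorted[3] = 787$87

Answer: 787$87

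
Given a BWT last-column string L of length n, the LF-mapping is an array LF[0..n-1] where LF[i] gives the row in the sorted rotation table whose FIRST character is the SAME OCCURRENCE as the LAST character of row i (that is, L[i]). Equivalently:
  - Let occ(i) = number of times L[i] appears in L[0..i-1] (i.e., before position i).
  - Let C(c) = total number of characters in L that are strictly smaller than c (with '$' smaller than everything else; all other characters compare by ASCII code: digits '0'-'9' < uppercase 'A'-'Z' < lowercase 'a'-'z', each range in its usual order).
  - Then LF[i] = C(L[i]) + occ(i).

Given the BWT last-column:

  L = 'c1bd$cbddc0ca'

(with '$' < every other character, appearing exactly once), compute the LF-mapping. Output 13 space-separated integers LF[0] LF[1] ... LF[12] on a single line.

Answer: 6 2 4 10 0 7 5 11 12 8 1 9 3

Derivation:
Char counts: '$':1, '0':1, '1':1, 'a':1, 'b':2, 'c':4, 'd':3
C (first-col start): C('$')=0, C('0')=1, C('1')=2, C('a')=3, C('b')=4, C('c')=6, C('d')=10
L[0]='c': occ=0, LF[0]=C('c')+0=6+0=6
L[1]='1': occ=0, LF[1]=C('1')+0=2+0=2
L[2]='b': occ=0, LF[2]=C('b')+0=4+0=4
L[3]='d': occ=0, LF[3]=C('d')+0=10+0=10
L[4]='$': occ=0, LF[4]=C('$')+0=0+0=0
L[5]='c': occ=1, LF[5]=C('c')+1=6+1=7
L[6]='b': occ=1, LF[6]=C('b')+1=4+1=5
L[7]='d': occ=1, LF[7]=C('d')+1=10+1=11
L[8]='d': occ=2, LF[8]=C('d')+2=10+2=12
L[9]='c': occ=2, LF[9]=C('c')+2=6+2=8
L[10]='0': occ=0, LF[10]=C('0')+0=1+0=1
L[11]='c': occ=3, LF[11]=C('c')+3=6+3=9
L[12]='a': occ=0, LF[12]=C('a')+0=3+0=3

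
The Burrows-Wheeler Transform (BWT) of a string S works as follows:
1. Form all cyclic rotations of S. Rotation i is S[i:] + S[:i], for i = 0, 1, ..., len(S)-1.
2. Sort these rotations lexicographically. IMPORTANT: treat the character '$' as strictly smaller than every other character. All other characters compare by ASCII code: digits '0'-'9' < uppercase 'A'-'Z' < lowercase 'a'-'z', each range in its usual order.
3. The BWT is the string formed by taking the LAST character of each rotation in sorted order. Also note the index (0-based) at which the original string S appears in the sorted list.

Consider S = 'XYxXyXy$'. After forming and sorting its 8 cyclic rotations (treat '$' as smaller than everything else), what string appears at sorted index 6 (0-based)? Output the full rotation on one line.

All 8 rotations (rotation i = S[i:]+S[:i]):
  rot[0] = XYxXyXy$
  rot[1] = YxXyXy$X
  rot[2] = xXyXy$XY
  rot[3] = XyXy$XYx
  rot[4] = yXy$XYxX
  rot[5] = Xy$XYxXy
  rot[6] = y$XYxXyX
  rot[7] = $XYxXyXy
Sorted (with $ < everything):
  sorted[0] = $XYxXyXy
  sorted[1] = XYxXyXy$
  sorted[2] = Xy$XYxXy
  sorted[3] = XyXy$XYx
  sorted[4] = YxXyXy$X
  sorted[5] = xXyXy$XY
  sorted[6] = y$XYxXyX
  sorted[7] = yXy$XYxX
sorted[6] = y$XYxXyX

Answer: y$XYxXyX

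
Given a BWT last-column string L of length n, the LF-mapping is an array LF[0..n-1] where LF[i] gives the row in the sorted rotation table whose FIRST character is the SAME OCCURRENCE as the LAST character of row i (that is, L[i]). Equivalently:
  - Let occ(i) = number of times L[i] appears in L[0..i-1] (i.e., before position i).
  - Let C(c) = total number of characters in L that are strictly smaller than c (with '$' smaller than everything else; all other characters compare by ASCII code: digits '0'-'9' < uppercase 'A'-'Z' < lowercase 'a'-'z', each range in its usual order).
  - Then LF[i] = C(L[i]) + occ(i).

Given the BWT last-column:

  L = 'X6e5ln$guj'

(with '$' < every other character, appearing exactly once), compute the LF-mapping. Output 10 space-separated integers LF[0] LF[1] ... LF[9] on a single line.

Char counts: '$':1, '5':1, '6':1, 'X':1, 'e':1, 'g':1, 'j':1, 'l':1, 'n':1, 'u':1
C (first-col start): C('$')=0, C('5')=1, C('6')=2, C('X')=3, C('e')=4, C('g')=5, C('j')=6, C('l')=7, C('n')=8, C('u')=9
L[0]='X': occ=0, LF[0]=C('X')+0=3+0=3
L[1]='6': occ=0, LF[1]=C('6')+0=2+0=2
L[2]='e': occ=0, LF[2]=C('e')+0=4+0=4
L[3]='5': occ=0, LF[3]=C('5')+0=1+0=1
L[4]='l': occ=0, LF[4]=C('l')+0=7+0=7
L[5]='n': occ=0, LF[5]=C('n')+0=8+0=8
L[6]='$': occ=0, LF[6]=C('$')+0=0+0=0
L[7]='g': occ=0, LF[7]=C('g')+0=5+0=5
L[8]='u': occ=0, LF[8]=C('u')+0=9+0=9
L[9]='j': occ=0, LF[9]=C('j')+0=6+0=6

Answer: 3 2 4 1 7 8 0 5 9 6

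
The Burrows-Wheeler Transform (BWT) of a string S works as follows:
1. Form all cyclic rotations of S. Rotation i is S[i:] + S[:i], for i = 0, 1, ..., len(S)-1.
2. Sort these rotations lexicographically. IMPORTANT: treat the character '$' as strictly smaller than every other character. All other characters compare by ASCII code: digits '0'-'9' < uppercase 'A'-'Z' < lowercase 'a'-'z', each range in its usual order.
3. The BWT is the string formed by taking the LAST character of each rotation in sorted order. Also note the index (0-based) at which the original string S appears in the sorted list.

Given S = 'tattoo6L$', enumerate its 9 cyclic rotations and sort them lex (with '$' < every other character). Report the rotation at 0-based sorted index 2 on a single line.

Answer: L$tattoo6

Derivation:
All 9 rotations (rotation i = S[i:]+S[:i]):
  rot[0] = tattoo6L$
  rot[1] = attoo6L$t
  rot[2] = ttoo6L$ta
  rot[3] = too6L$tat
  rot[4] = oo6L$tatt
  rot[5] = o6L$tatto
  rot[6] = 6L$tattoo
  rot[7] = L$tattoo6
  rot[8] = $tattoo6L
Sorted (with $ < everything):
  sorted[0] = $tattoo6L
  sorted[1] = 6L$tattoo
  sorted[2] = L$tattoo6
  sorted[3] = attoo6L$t
  sorted[4] = o6L$tatto
  sorted[5] = oo6L$tatt
  sorted[6] = tattoo6L$
  sorted[7] = too6L$tat
  sorted[8] = ttoo6L$ta
sorted[2] = L$tattoo6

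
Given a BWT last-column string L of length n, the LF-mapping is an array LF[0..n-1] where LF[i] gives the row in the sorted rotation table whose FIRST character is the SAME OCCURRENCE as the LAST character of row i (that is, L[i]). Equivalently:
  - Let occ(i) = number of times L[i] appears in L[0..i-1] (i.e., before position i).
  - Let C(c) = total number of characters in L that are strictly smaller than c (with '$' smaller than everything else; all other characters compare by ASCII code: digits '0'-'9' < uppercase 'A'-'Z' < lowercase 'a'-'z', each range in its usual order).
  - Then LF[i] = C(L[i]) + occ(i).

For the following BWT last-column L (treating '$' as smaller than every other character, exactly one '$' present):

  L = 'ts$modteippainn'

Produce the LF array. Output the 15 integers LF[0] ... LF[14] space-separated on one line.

Char counts: '$':1, 'a':1, 'd':1, 'e':1, 'i':2, 'm':1, 'n':2, 'o':1, 'p':2, 's':1, 't':2
C (first-col start): C('$')=0, C('a')=1, C('d')=2, C('e')=3, C('i')=4, C('m')=6, C('n')=7, C('o')=9, C('p')=10, C('s')=12, C('t')=13
L[0]='t': occ=0, LF[0]=C('t')+0=13+0=13
L[1]='s': occ=0, LF[1]=C('s')+0=12+0=12
L[2]='$': occ=0, LF[2]=C('$')+0=0+0=0
L[3]='m': occ=0, LF[3]=C('m')+0=6+0=6
L[4]='o': occ=0, LF[4]=C('o')+0=9+0=9
L[5]='d': occ=0, LF[5]=C('d')+0=2+0=2
L[6]='t': occ=1, LF[6]=C('t')+1=13+1=14
L[7]='e': occ=0, LF[7]=C('e')+0=3+0=3
L[8]='i': occ=0, LF[8]=C('i')+0=4+0=4
L[9]='p': occ=0, LF[9]=C('p')+0=10+0=10
L[10]='p': occ=1, LF[10]=C('p')+1=10+1=11
L[11]='a': occ=0, LF[11]=C('a')+0=1+0=1
L[12]='i': occ=1, LF[12]=C('i')+1=4+1=5
L[13]='n': occ=0, LF[13]=C('n')+0=7+0=7
L[14]='n': occ=1, LF[14]=C('n')+1=7+1=8

Answer: 13 12 0 6 9 2 14 3 4 10 11 1 5 7 8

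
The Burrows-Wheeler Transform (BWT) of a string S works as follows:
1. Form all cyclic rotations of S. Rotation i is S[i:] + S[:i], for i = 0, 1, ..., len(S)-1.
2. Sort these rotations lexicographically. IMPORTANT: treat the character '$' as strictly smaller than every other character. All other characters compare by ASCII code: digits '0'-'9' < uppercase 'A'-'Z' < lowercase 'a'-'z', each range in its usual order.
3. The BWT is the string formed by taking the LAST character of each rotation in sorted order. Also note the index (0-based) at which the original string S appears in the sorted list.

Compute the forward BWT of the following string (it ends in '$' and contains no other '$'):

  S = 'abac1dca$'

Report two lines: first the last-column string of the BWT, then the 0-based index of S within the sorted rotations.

Answer: acc$baad1
3

Derivation:
All 9 rotations (rotation i = S[i:]+S[:i]):
  rot[0] = abac1dca$
  rot[1] = bac1dca$a
  rot[2] = ac1dca$ab
  rot[3] = c1dca$aba
  rot[4] = 1dca$abac
  rot[5] = dca$abac1
  rot[6] = ca$abac1d
  rot[7] = a$abac1dc
  rot[8] = $abac1dca
Sorted (with $ < everything):
  sorted[0] = $abac1dca  (last char: 'a')
  sorted[1] = 1dca$abac  (last char: 'c')
  sorted[2] = a$abac1dc  (last char: 'c')
  sorted[3] = abac1dca$  (last char: '$')
  sorted[4] = ac1dca$ab  (last char: 'b')
  sorted[5] = bac1dca$a  (last char: 'a')
  sorted[6] = c1dca$aba  (last char: 'a')
  sorted[7] = ca$abac1d  (last char: 'd')
  sorted[8] = dca$abac1  (last char: '1')
Last column: acc$baad1
Original string S is at sorted index 3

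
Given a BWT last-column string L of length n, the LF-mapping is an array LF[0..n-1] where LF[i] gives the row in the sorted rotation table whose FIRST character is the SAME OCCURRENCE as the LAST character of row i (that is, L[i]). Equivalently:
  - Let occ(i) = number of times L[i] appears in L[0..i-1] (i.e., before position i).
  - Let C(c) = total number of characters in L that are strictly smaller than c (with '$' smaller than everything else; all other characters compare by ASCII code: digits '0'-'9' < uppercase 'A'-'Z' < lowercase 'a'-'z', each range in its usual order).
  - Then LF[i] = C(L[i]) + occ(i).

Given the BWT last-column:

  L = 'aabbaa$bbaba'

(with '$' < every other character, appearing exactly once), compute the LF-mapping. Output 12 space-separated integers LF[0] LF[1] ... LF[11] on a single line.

Char counts: '$':1, 'a':6, 'b':5
C (first-col start): C('$')=0, C('a')=1, C('b')=7
L[0]='a': occ=0, LF[0]=C('a')+0=1+0=1
L[1]='a': occ=1, LF[1]=C('a')+1=1+1=2
L[2]='b': occ=0, LF[2]=C('b')+0=7+0=7
L[3]='b': occ=1, LF[3]=C('b')+1=7+1=8
L[4]='a': occ=2, LF[4]=C('a')+2=1+2=3
L[5]='a': occ=3, LF[5]=C('a')+3=1+3=4
L[6]='$': occ=0, LF[6]=C('$')+0=0+0=0
L[7]='b': occ=2, LF[7]=C('b')+2=7+2=9
L[8]='b': occ=3, LF[8]=C('b')+3=7+3=10
L[9]='a': occ=4, LF[9]=C('a')+4=1+4=5
L[10]='b': occ=4, LF[10]=C('b')+4=7+4=11
L[11]='a': occ=5, LF[11]=C('a')+5=1+5=6

Answer: 1 2 7 8 3 4 0 9 10 5 11 6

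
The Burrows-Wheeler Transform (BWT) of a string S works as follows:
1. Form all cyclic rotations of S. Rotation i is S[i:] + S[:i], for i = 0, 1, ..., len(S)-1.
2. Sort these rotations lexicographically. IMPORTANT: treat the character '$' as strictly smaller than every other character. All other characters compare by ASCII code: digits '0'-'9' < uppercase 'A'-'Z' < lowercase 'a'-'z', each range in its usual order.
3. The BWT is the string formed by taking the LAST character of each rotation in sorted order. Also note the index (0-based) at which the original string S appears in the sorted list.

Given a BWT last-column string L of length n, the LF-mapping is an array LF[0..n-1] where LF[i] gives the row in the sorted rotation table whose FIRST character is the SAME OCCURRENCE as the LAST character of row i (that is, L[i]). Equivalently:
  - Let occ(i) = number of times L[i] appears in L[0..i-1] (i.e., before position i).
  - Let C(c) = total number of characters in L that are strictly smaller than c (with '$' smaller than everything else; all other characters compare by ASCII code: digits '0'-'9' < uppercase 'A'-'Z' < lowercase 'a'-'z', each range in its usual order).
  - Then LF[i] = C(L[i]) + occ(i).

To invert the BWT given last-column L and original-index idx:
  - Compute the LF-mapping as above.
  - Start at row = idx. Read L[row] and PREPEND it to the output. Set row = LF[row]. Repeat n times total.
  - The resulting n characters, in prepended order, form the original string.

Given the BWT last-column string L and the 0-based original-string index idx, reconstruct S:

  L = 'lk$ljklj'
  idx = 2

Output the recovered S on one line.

LF mapping: 5 3 0 6 1 4 7 2
Walk LF starting at row 2, prepending L[row]:
  step 1: row=2, L[2]='$', prepend. Next row=LF[2]=0
  step 2: row=0, L[0]='l', prepend. Next row=LF[0]=5
  step 3: row=5, L[5]='k', prepend. Next row=LF[5]=4
  step 4: row=4, L[4]='j', prepend. Next row=LF[4]=1
  step 5: row=1, L[1]='k', prepend. Next row=LF[1]=3
  step 6: row=3, L[3]='l', prepend. Next row=LF[3]=6
  step 7: row=6, L[6]='l', prepend. Next row=LF[6]=7
  step 8: row=7, L[7]='j', prepend. Next row=LF[7]=2
Reversed output: jllkjkl$

Answer: jllkjkl$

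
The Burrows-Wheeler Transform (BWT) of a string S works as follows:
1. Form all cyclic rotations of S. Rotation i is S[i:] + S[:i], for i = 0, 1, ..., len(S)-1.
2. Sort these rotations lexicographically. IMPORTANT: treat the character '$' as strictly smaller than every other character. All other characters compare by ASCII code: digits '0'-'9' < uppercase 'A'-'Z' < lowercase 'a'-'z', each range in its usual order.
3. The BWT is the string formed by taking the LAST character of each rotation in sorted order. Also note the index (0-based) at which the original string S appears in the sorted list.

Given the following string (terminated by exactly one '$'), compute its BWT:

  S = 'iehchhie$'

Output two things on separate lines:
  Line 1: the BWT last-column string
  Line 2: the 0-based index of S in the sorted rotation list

All 9 rotations (rotation i = S[i:]+S[:i]):
  rot[0] = iehchhie$
  rot[1] = ehchhie$i
  rot[2] = hchhie$ie
  rot[3] = chhie$ieh
  rot[4] = hhie$iehc
  rot[5] = hie$iehch
  rot[6] = ie$iehchh
  rot[7] = e$iehchhi
  rot[8] = $iehchhie
Sorted (with $ < everything):
  sorted[0] = $iehchhie  (last char: 'e')
  sorted[1] = chhie$ieh  (last char: 'h')
  sorted[2] = e$iehchhi  (last char: 'i')
  sorted[3] = ehchhie$i  (last char: 'i')
  sorted[4] = hchhie$ie  (last char: 'e')
  sorted[5] = hhie$iehc  (last char: 'c')
  sorted[6] = hie$iehch  (last char: 'h')
  sorted[7] = ie$iehchh  (last char: 'h')
  sorted[8] = iehchhie$  (last char: '$')
Last column: ehiiechh$
Original string S is at sorted index 8

Answer: ehiiechh$
8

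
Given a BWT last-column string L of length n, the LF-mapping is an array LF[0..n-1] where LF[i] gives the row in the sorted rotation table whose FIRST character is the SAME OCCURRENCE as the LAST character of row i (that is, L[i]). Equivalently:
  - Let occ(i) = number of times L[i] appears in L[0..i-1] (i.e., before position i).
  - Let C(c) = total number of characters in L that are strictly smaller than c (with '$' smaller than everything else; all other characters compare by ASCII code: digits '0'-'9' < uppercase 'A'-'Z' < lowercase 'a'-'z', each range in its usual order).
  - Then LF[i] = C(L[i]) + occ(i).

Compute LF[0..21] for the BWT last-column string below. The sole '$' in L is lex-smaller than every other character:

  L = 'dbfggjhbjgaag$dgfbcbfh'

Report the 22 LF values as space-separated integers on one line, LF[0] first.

Answer: 8 3 10 13 14 20 18 4 21 15 1 2 16 0 9 17 11 5 7 6 12 19

Derivation:
Char counts: '$':1, 'a':2, 'b':4, 'c':1, 'd':2, 'f':3, 'g':5, 'h':2, 'j':2
C (first-col start): C('$')=0, C('a')=1, C('b')=3, C('c')=7, C('d')=8, C('f')=10, C('g')=13, C('h')=18, C('j')=20
L[0]='d': occ=0, LF[0]=C('d')+0=8+0=8
L[1]='b': occ=0, LF[1]=C('b')+0=3+0=3
L[2]='f': occ=0, LF[2]=C('f')+0=10+0=10
L[3]='g': occ=0, LF[3]=C('g')+0=13+0=13
L[4]='g': occ=1, LF[4]=C('g')+1=13+1=14
L[5]='j': occ=0, LF[5]=C('j')+0=20+0=20
L[6]='h': occ=0, LF[6]=C('h')+0=18+0=18
L[7]='b': occ=1, LF[7]=C('b')+1=3+1=4
L[8]='j': occ=1, LF[8]=C('j')+1=20+1=21
L[9]='g': occ=2, LF[9]=C('g')+2=13+2=15
L[10]='a': occ=0, LF[10]=C('a')+0=1+0=1
L[11]='a': occ=1, LF[11]=C('a')+1=1+1=2
L[12]='g': occ=3, LF[12]=C('g')+3=13+3=16
L[13]='$': occ=0, LF[13]=C('$')+0=0+0=0
L[14]='d': occ=1, LF[14]=C('d')+1=8+1=9
L[15]='g': occ=4, LF[15]=C('g')+4=13+4=17
L[16]='f': occ=1, LF[16]=C('f')+1=10+1=11
L[17]='b': occ=2, LF[17]=C('b')+2=3+2=5
L[18]='c': occ=0, LF[18]=C('c')+0=7+0=7
L[19]='b': occ=3, LF[19]=C('b')+3=3+3=6
L[20]='f': occ=2, LF[20]=C('f')+2=10+2=12
L[21]='h': occ=1, LF[21]=C('h')+1=18+1=19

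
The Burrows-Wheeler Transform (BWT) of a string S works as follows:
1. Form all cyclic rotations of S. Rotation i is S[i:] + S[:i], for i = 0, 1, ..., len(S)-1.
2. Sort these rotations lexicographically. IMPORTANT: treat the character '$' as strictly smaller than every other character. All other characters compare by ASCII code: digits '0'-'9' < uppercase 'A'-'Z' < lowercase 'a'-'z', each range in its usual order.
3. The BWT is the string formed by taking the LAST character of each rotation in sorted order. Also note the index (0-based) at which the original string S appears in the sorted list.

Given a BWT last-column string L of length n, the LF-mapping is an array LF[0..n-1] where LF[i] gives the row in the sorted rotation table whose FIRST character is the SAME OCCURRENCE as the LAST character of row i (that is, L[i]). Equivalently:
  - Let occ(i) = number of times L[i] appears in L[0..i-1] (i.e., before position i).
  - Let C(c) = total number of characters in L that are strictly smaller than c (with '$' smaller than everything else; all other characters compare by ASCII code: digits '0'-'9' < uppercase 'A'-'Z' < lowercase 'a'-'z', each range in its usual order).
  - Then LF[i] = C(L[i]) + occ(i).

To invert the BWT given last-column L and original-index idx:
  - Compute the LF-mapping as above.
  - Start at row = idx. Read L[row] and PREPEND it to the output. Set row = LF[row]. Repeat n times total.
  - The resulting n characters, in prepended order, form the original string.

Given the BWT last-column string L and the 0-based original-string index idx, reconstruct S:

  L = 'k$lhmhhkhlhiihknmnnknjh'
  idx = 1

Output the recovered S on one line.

LF mapping: 11 0 15 1 17 2 3 12 4 16 5 8 9 6 13 19 18 20 21 14 22 10 7
Walk LF starting at row 1, prepending L[row]:
  step 1: row=1, L[1]='$', prepend. Next row=LF[1]=0
  step 2: row=0, L[0]='k', prepend. Next row=LF[0]=11
  step 3: row=11, L[11]='i', prepend. Next row=LF[11]=8
  step 4: row=8, L[8]='h', prepend. Next row=LF[8]=4
  step 5: row=4, L[4]='m', prepend. Next row=LF[4]=17
  step 6: row=17, L[17]='n', prepend. Next row=LF[17]=20
  step 7: row=20, L[20]='n', prepend. Next row=LF[20]=22
  step 8: row=22, L[22]='h', prepend. Next row=LF[22]=7
  step 9: row=7, L[7]='k', prepend. Next row=LF[7]=12
  step 10: row=12, L[12]='i', prepend. Next row=LF[12]=9
  step 11: row=9, L[9]='l', prepend. Next row=LF[9]=16
  step 12: row=16, L[16]='m', prepend. Next row=LF[16]=18
  step 13: row=18, L[18]='n', prepend. Next row=LF[18]=21
  step 14: row=21, L[21]='j', prepend. Next row=LF[21]=10
  step 15: row=10, L[10]='h', prepend. Next row=LF[10]=5
  step 16: row=5, L[5]='h', prepend. Next row=LF[5]=2
  step 17: row=2, L[2]='l', prepend. Next row=LF[2]=15
  step 18: row=15, L[15]='n', prepend. Next row=LF[15]=19
  step 19: row=19, L[19]='k', prepend. Next row=LF[19]=14
  step 20: row=14, L[14]='k', prepend. Next row=LF[14]=13
  step 21: row=13, L[13]='h', prepend. Next row=LF[13]=6
  step 22: row=6, L[6]='h', prepend. Next row=LF[6]=3
  step 23: row=3, L[3]='h', prepend. Next row=LF[3]=1
Reversed output: hhhkknlhhjnmlikhnnmhik$

Answer: hhhkknlhhjnmlikhnnmhik$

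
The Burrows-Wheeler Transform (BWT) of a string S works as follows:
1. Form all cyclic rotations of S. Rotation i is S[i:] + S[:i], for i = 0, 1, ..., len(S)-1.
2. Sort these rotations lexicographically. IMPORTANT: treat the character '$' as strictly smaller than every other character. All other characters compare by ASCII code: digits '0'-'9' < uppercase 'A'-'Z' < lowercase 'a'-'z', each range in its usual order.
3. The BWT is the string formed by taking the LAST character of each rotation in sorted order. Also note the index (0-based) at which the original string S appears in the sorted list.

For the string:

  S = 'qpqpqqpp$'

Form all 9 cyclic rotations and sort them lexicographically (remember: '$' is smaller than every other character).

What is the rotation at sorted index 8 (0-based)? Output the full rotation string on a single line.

Answer: qqpp$qpqp

Derivation:
All 9 rotations (rotation i = S[i:]+S[:i]):
  rot[0] = qpqpqqpp$
  rot[1] = pqpqqpp$q
  rot[2] = qpqqpp$qp
  rot[3] = pqqpp$qpq
  rot[4] = qqpp$qpqp
  rot[5] = qpp$qpqpq
  rot[6] = pp$qpqpqq
  rot[7] = p$qpqpqqp
  rot[8] = $qpqpqqpp
Sorted (with $ < everything):
  sorted[0] = $qpqpqqpp
  sorted[1] = p$qpqpqqp
  sorted[2] = pp$qpqpqq
  sorted[3] = pqpqqpp$q
  sorted[4] = pqqpp$qpq
  sorted[5] = qpp$qpqpq
  sorted[6] = qpqpqqpp$
  sorted[7] = qpqqpp$qp
  sorted[8] = qqpp$qpqp
sorted[8] = qqpp$qpqp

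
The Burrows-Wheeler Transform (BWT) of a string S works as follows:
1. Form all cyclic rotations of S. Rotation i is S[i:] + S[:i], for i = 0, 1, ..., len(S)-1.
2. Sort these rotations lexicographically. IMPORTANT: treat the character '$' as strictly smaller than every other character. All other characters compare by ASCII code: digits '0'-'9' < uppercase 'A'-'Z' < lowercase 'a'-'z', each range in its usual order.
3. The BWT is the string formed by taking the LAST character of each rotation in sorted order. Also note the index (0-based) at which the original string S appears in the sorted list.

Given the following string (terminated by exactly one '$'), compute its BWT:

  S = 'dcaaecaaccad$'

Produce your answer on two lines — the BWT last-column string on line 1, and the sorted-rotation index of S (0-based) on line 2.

Answer: dccacaedcaa$a
11

Derivation:
All 13 rotations (rotation i = S[i:]+S[:i]):
  rot[0] = dcaaecaaccad$
  rot[1] = caaecaaccad$d
  rot[2] = aaecaaccad$dc
  rot[3] = aecaaccad$dca
  rot[4] = ecaaccad$dcaa
  rot[5] = caaccad$dcaae
  rot[6] = aaccad$dcaaec
  rot[7] = accad$dcaaeca
  rot[8] = ccad$dcaaecaa
  rot[9] = cad$dcaaecaac
  rot[10] = ad$dcaaecaacc
  rot[11] = d$dcaaecaacca
  rot[12] = $dcaaecaaccad
Sorted (with $ < everything):
  sorted[0] = $dcaaecaaccad  (last char: 'd')
  sorted[1] = aaccad$dcaaec  (last char: 'c')
  sorted[2] = aaecaaccad$dc  (last char: 'c')
  sorted[3] = accad$dcaaeca  (last char: 'a')
  sorted[4] = ad$dcaaecaacc  (last char: 'c')
  sorted[5] = aecaaccad$dca  (last char: 'a')
  sorted[6] = caaccad$dcaae  (last char: 'e')
  sorted[7] = caaecaaccad$d  (last char: 'd')
  sorted[8] = cad$dcaaecaac  (last char: 'c')
  sorted[9] = ccad$dcaaecaa  (last char: 'a')
  sorted[10] = d$dcaaecaacca  (last char: 'a')
  sorted[11] = dcaaecaaccad$  (last char: '$')
  sorted[12] = ecaaccad$dcaa  (last char: 'a')
Last column: dccacaedcaa$a
Original string S is at sorted index 11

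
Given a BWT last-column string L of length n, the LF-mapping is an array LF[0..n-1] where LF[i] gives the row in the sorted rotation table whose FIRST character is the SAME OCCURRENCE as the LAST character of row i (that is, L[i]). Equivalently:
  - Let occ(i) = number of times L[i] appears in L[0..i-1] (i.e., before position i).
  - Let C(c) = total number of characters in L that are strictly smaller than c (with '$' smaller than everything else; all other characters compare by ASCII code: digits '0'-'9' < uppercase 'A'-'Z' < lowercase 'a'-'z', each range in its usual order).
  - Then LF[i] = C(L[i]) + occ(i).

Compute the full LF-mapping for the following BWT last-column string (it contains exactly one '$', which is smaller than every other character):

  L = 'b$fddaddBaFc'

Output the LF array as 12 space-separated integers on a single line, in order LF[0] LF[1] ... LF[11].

Answer: 5 0 11 7 8 3 9 10 1 4 2 6

Derivation:
Char counts: '$':1, 'B':1, 'F':1, 'a':2, 'b':1, 'c':1, 'd':4, 'f':1
C (first-col start): C('$')=0, C('B')=1, C('F')=2, C('a')=3, C('b')=5, C('c')=6, C('d')=7, C('f')=11
L[0]='b': occ=0, LF[0]=C('b')+0=5+0=5
L[1]='$': occ=0, LF[1]=C('$')+0=0+0=0
L[2]='f': occ=0, LF[2]=C('f')+0=11+0=11
L[3]='d': occ=0, LF[3]=C('d')+0=7+0=7
L[4]='d': occ=1, LF[4]=C('d')+1=7+1=8
L[5]='a': occ=0, LF[5]=C('a')+0=3+0=3
L[6]='d': occ=2, LF[6]=C('d')+2=7+2=9
L[7]='d': occ=3, LF[7]=C('d')+3=7+3=10
L[8]='B': occ=0, LF[8]=C('B')+0=1+0=1
L[9]='a': occ=1, LF[9]=C('a')+1=3+1=4
L[10]='F': occ=0, LF[10]=C('F')+0=2+0=2
L[11]='c': occ=0, LF[11]=C('c')+0=6+0=6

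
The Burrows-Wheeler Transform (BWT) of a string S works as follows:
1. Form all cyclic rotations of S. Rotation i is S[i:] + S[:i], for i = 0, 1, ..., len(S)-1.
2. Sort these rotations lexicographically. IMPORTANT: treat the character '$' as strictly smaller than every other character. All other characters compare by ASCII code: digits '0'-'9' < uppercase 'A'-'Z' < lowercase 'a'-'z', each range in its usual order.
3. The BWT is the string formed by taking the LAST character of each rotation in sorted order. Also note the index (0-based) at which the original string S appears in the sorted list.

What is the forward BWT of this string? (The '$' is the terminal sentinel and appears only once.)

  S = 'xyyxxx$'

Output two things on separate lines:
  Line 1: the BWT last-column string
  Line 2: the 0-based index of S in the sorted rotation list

Answer: xxxy$yx
4

Derivation:
All 7 rotations (rotation i = S[i:]+S[:i]):
  rot[0] = xyyxxx$
  rot[1] = yyxxx$x
  rot[2] = yxxx$xy
  rot[3] = xxx$xyy
  rot[4] = xx$xyyx
  rot[5] = x$xyyxx
  rot[6] = $xyyxxx
Sorted (with $ < everything):
  sorted[0] = $xyyxxx  (last char: 'x')
  sorted[1] = x$xyyxx  (last char: 'x')
  sorted[2] = xx$xyyx  (last char: 'x')
  sorted[3] = xxx$xyy  (last char: 'y')
  sorted[4] = xyyxxx$  (last char: '$')
  sorted[5] = yxxx$xy  (last char: 'y')
  sorted[6] = yyxxx$x  (last char: 'x')
Last column: xxxy$yx
Original string S is at sorted index 4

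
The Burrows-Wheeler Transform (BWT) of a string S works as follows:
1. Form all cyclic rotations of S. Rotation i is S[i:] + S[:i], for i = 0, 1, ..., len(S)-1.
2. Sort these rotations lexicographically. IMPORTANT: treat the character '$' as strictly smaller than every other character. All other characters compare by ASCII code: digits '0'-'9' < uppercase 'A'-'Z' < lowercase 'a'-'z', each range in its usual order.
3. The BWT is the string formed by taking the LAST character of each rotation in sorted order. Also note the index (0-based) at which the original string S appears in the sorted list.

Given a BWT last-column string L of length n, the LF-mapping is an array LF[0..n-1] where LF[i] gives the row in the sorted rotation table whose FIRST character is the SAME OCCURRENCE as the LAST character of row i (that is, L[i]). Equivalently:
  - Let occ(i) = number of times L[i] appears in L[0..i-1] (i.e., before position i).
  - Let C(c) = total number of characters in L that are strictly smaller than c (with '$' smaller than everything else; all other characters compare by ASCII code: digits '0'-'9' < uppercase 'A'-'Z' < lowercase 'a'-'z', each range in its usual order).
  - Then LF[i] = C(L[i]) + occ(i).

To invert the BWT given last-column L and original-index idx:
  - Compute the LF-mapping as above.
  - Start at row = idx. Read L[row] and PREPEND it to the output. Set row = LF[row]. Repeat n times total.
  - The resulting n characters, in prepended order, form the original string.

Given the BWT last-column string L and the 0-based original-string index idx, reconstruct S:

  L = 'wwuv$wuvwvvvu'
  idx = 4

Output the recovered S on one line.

LF mapping: 9 10 1 4 0 11 2 5 12 6 7 8 3
Walk LF starting at row 4, prepending L[row]:
  step 1: row=4, L[4]='$', prepend. Next row=LF[4]=0
  step 2: row=0, L[0]='w', prepend. Next row=LF[0]=9
  step 3: row=9, L[9]='v', prepend. Next row=LF[9]=6
  step 4: row=6, L[6]='u', prepend. Next row=LF[6]=2
  step 5: row=2, L[2]='u', prepend. Next row=LF[2]=1
  step 6: row=1, L[1]='w', prepend. Next row=LF[1]=10
  step 7: row=10, L[10]='v', prepend. Next row=LF[10]=7
  step 8: row=7, L[7]='v', prepend. Next row=LF[7]=5
  step 9: row=5, L[5]='w', prepend. Next row=LF[5]=11
  step 10: row=11, L[11]='v', prepend. Next row=LF[11]=8
  step 11: row=8, L[8]='w', prepend. Next row=LF[8]=12
  step 12: row=12, L[12]='u', prepend. Next row=LF[12]=3
  step 13: row=3, L[3]='v', prepend. Next row=LF[3]=4
Reversed output: vuwvwvvwuuvw$

Answer: vuwvwvvwuuvw$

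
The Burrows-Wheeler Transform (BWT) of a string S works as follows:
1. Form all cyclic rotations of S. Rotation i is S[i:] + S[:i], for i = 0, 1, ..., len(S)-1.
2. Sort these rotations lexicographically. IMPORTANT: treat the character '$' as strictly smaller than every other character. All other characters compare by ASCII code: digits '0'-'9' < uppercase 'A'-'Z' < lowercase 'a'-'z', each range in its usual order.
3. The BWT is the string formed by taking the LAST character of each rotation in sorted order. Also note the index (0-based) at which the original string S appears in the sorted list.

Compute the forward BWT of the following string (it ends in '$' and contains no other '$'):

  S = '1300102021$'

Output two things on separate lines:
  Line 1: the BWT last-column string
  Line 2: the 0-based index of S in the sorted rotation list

All 11 rotations (rotation i = S[i:]+S[:i]):
  rot[0] = 1300102021$
  rot[1] = 300102021$1
  rot[2] = 00102021$13
  rot[3] = 0102021$130
  rot[4] = 102021$1300
  rot[5] = 02021$13001
  rot[6] = 2021$130010
  rot[7] = 021$1300102
  rot[8] = 21$13001020
  rot[9] = 1$130010202
  rot[10] = $1300102021
Sorted (with $ < everything):
  sorted[0] = $1300102021  (last char: '1')
  sorted[1] = 00102021$13  (last char: '3')
  sorted[2] = 0102021$130  (last char: '0')
  sorted[3] = 02021$13001  (last char: '1')
  sorted[4] = 021$1300102  (last char: '2')
  sorted[5] = 1$130010202  (last char: '2')
  sorted[6] = 102021$1300  (last char: '0')
  sorted[7] = 1300102021$  (last char: '$')
  sorted[8] = 2021$130010  (last char: '0')
  sorted[9] = 21$13001020  (last char: '0')
  sorted[10] = 300102021$1  (last char: '1')
Last column: 1301220$001
Original string S is at sorted index 7

Answer: 1301220$001
7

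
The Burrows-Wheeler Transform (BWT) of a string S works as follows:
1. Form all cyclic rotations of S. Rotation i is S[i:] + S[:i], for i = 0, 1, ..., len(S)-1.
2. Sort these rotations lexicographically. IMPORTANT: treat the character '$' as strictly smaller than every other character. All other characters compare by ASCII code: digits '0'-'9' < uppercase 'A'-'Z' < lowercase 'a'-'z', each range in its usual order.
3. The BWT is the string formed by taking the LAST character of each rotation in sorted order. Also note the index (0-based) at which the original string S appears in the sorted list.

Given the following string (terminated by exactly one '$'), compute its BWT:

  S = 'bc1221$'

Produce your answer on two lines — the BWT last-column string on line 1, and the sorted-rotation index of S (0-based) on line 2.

All 7 rotations (rotation i = S[i:]+S[:i]):
  rot[0] = bc1221$
  rot[1] = c1221$b
  rot[2] = 1221$bc
  rot[3] = 221$bc1
  rot[4] = 21$bc12
  rot[5] = 1$bc122
  rot[6] = $bc1221
Sorted (with $ < everything):
  sorted[0] = $bc1221  (last char: '1')
  sorted[1] = 1$bc122  (last char: '2')
  sorted[2] = 1221$bc  (last char: 'c')
  sorted[3] = 21$bc12  (last char: '2')
  sorted[4] = 221$bc1  (last char: '1')
  sorted[5] = bc1221$  (last char: '$')
  sorted[6] = c1221$b  (last char: 'b')
Last column: 12c21$b
Original string S is at sorted index 5

Answer: 12c21$b
5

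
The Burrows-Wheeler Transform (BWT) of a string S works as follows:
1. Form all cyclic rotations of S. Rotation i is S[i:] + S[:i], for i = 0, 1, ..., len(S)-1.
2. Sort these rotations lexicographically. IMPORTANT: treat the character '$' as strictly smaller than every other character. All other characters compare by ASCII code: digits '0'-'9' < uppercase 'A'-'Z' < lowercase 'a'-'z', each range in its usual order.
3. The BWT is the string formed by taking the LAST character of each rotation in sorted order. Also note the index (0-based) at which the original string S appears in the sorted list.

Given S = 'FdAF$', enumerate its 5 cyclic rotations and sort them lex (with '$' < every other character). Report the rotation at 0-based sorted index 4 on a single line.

Answer: dAF$F

Derivation:
All 5 rotations (rotation i = S[i:]+S[:i]):
  rot[0] = FdAF$
  rot[1] = dAF$F
  rot[2] = AF$Fd
  rot[3] = F$FdA
  rot[4] = $FdAF
Sorted (with $ < everything):
  sorted[0] = $FdAF
  sorted[1] = AF$Fd
  sorted[2] = F$FdA
  sorted[3] = FdAF$
  sorted[4] = dAF$F
sorted[4] = dAF$F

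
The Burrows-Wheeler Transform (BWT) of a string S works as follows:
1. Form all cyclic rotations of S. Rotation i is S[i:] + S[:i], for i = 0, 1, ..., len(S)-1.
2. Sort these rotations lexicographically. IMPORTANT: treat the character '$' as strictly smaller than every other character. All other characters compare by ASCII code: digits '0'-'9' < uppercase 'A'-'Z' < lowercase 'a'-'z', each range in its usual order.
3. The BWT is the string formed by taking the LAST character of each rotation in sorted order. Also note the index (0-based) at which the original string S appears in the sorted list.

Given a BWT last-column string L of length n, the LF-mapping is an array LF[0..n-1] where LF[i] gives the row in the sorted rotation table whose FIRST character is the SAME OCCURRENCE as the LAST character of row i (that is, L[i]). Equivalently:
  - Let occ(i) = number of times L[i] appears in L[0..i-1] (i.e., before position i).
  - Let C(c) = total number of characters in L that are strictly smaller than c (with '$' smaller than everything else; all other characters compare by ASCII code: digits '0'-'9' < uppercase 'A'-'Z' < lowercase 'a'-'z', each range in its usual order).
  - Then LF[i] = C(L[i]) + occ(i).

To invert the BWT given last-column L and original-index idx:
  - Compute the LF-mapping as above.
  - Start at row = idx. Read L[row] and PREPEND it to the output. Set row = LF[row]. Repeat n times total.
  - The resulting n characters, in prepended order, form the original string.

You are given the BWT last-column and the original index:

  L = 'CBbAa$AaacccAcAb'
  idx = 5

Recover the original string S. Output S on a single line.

LF mapping: 6 5 10 1 7 0 2 8 9 12 13 14 3 15 4 11
Walk LF starting at row 5, prepending L[row]:
  step 1: row=5, L[5]='$', prepend. Next row=LF[5]=0
  step 2: row=0, L[0]='C', prepend. Next row=LF[0]=6
  step 3: row=6, L[6]='A', prepend. Next row=LF[6]=2
  step 4: row=2, L[2]='b', prepend. Next row=LF[2]=10
  step 5: row=10, L[10]='c', prepend. Next row=LF[10]=13
  step 6: row=13, L[13]='c', prepend. Next row=LF[13]=15
  step 7: row=15, L[15]='b', prepend. Next row=LF[15]=11
  step 8: row=11, L[11]='c', prepend. Next row=LF[11]=14
  step 9: row=14, L[14]='A', prepend. Next row=LF[14]=4
  step 10: row=4, L[4]='a', prepend. Next row=LF[4]=7
  step 11: row=7, L[7]='a', prepend. Next row=LF[7]=8
  step 12: row=8, L[8]='a', prepend. Next row=LF[8]=9
  step 13: row=9, L[9]='c', prepend. Next row=LF[9]=12
  step 14: row=12, L[12]='A', prepend. Next row=LF[12]=3
  step 15: row=3, L[3]='A', prepend. Next row=LF[3]=1
  step 16: row=1, L[1]='B', prepend. Next row=LF[1]=5
Reversed output: BAAcaaaAcbccbAC$

Answer: BAAcaaaAcbccbAC$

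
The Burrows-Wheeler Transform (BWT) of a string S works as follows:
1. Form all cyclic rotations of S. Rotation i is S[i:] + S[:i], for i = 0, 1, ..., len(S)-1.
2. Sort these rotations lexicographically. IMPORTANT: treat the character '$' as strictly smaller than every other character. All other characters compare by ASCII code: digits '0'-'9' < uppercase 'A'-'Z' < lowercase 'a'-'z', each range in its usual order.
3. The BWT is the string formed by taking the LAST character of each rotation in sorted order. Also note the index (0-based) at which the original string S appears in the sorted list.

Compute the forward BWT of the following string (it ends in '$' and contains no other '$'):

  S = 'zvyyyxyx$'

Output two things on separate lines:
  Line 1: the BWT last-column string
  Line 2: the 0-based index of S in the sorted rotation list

All 9 rotations (rotation i = S[i:]+S[:i]):
  rot[0] = zvyyyxyx$
  rot[1] = vyyyxyx$z
  rot[2] = yyyxyx$zv
  rot[3] = yyxyx$zvy
  rot[4] = yxyx$zvyy
  rot[5] = xyx$zvyyy
  rot[6] = yx$zvyyyx
  rot[7] = x$zvyyyxy
  rot[8] = $zvyyyxyx
Sorted (with $ < everything):
  sorted[0] = $zvyyyxyx  (last char: 'x')
  sorted[1] = vyyyxyx$z  (last char: 'z')
  sorted[2] = x$zvyyyxy  (last char: 'y')
  sorted[3] = xyx$zvyyy  (last char: 'y')
  sorted[4] = yx$zvyyyx  (last char: 'x')
  sorted[5] = yxyx$zvyy  (last char: 'y')
  sorted[6] = yyxyx$zvy  (last char: 'y')
  sorted[7] = yyyxyx$zv  (last char: 'v')
  sorted[8] = zvyyyxyx$  (last char: '$')
Last column: xzyyxyyv$
Original string S is at sorted index 8

Answer: xzyyxyyv$
8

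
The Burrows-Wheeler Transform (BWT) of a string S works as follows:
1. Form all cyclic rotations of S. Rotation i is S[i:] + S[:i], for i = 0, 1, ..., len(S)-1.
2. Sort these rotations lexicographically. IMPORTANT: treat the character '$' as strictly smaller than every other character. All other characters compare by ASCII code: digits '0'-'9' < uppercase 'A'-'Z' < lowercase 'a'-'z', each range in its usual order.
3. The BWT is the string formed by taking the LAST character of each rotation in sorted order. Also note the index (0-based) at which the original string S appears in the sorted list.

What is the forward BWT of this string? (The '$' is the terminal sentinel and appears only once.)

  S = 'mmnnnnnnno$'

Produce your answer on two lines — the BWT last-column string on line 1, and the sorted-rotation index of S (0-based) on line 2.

Answer: o$mmnnnnnnn
1

Derivation:
All 11 rotations (rotation i = S[i:]+S[:i]):
  rot[0] = mmnnnnnnno$
  rot[1] = mnnnnnnno$m
  rot[2] = nnnnnnno$mm
  rot[3] = nnnnnno$mmn
  rot[4] = nnnnno$mmnn
  rot[5] = nnnno$mmnnn
  rot[6] = nnno$mmnnnn
  rot[7] = nno$mmnnnnn
  rot[8] = no$mmnnnnnn
  rot[9] = o$mmnnnnnnn
  rot[10] = $mmnnnnnnno
Sorted (with $ < everything):
  sorted[0] = $mmnnnnnnno  (last char: 'o')
  sorted[1] = mmnnnnnnno$  (last char: '$')
  sorted[2] = mnnnnnnno$m  (last char: 'm')
  sorted[3] = nnnnnnno$mm  (last char: 'm')
  sorted[4] = nnnnnno$mmn  (last char: 'n')
  sorted[5] = nnnnno$mmnn  (last char: 'n')
  sorted[6] = nnnno$mmnnn  (last char: 'n')
  sorted[7] = nnno$mmnnnn  (last char: 'n')
  sorted[8] = nno$mmnnnnn  (last char: 'n')
  sorted[9] = no$mmnnnnnn  (last char: 'n')
  sorted[10] = o$mmnnnnnnn  (last char: 'n')
Last column: o$mmnnnnnnn
Original string S is at sorted index 1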